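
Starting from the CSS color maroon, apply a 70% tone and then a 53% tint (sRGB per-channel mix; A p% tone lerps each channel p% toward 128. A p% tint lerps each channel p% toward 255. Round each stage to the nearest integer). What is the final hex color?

#C3B1B1

CSS maroon is rgb(128, 0, 0).
A 70% tone moves each channel 70% toward 128:
  R: 128 + 0 = 128 → 128
  G: 0 + 0.7×(128−0) = 0 + 89.6 = 89.6 → 90
  B: 0 + 0.7×(128−0) = 0 + 89.6 = 89.6 → 90
After the tone: rgb(128, 90, 90) = #805A5A.
A 53% tint moves each channel 53% toward 255:
  R: 128 + 0.53×(255−128) = 128 + 67.31 = 195.31 → 195
  G: 90 + 0.53×(255−90) = 90 + 87.45 = 177.45 → 177
  B: 90 + 0.53×(255−90) = 90 + 87.45 = 177.45 → 177
rgb(195, 177, 177) = #C3B1B1.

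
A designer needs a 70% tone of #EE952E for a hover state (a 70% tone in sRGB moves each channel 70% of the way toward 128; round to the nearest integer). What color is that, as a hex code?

#EE952E is rgb(238, 149, 46).
A 70% tone moves each channel 70% toward 128:
  R: 238 − 77 = 161 → 161
  G: 149 − 14.7 = 134.3 → 134
  B: 46 + 57.4 = 103.4 → 103
rgb(161, 134, 103) = #A18667.

#A18667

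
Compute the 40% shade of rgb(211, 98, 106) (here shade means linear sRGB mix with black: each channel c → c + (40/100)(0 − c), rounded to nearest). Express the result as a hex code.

Per channel, c → c + 0.4(0 − c):
  R: 211 + 0.4×(0−211) = 211 − 84.4 = 126.6 → 127
  G: 98 + 0.4×(0−98) = 98 − 39.2 = 58.8 → 59
  B: 106 − 42.4 = 63.6 → 64
rgb(127, 59, 64) = #7f3b40.

#7f3b40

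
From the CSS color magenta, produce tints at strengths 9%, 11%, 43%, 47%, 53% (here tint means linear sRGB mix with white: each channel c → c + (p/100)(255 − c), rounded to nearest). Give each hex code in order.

#FF17FF, #FF1CFF, #FF6EFF, #FF78FF, #FF87FF

CSS magenta is rgb(255, 0, 255).
9%: (255→255, 0 + 22.95 = 22.95→23, 255→255) → #FF17FF
11%: (255→255, 0 + 28.05 = 28.05→28, 255→255) → #FF1CFF
43%: (255→255, 0 + 109.65 = 109.65→110, 255→255) → #FF6EFF
47%: (255→255, 0 + 119.85 = 119.85→120, 255→255) → #FF78FF
53%: (255→255, 0 + 135.15 = 135.15→135, 255→255) → #FF87FF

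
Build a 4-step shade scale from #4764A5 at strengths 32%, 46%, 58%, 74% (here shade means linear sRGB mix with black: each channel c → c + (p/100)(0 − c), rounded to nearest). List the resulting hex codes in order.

#4764A5 is rgb(71, 100, 165).
32%: (71 − 22.72 = 48.28→48, 100 − 32 = 68→68, 165 − 52.8 = 112.2→112) → #304470
46%: (71 − 32.66 = 38.34→38, 100 − 46 = 54→54, 165 − 75.9 = 89.1→89) → #263659
58%: (71 − 41.18 = 29.82→30, 100 − 58 = 42→42, 165 − 95.7 = 69.3→69) → #1E2A45
74%: (71 − 52.54 = 18.46→18, 100 − 74 = 26→26, 165 − 122.1 = 42.9→43) → #121A2B

#304470, #263659, #1E2A45, #121A2B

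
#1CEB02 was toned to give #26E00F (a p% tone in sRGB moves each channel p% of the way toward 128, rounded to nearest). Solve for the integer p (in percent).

10%

#1CEB02 is rgb(28, 235, 2); #26E00F is rgb(38, 224, 15).
On the B channel (widest range): 15 ≈ 2 + (p/100)(128 − 2), so p ≈ 100×(15 − 2)/(128 − 2) = 1300/126 = 10.32.
p = 10 reproduces all three channels after rounding.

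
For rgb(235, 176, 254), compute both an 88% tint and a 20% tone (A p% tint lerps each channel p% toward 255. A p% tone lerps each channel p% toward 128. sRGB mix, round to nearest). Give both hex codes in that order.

88% tint:
  R: 235 + 0.88×(255−235) = 235 + 17.6 = 252.6 → 253
  G: 176 + 69.52 = 245.52 → 246
  B: 254 + 0.88×(255−254) = 254 + 0.88 = 254.88 → 255
  → #fdf6ff
20% tone:
  R: 235 + 0.2×(128−235) = 235 − 21.4 = 213.6 → 214
  G: 176 + 0.2×(128−176) = 176 − 9.6 = 166.4 → 166
  B: 254 + 0.2×(128−254) = 254 − 25.2 = 228.8 → 229
  → #d6a6e5

#fdf6ff, #d6a6e5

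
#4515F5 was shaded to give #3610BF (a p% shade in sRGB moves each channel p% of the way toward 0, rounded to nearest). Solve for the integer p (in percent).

#4515F5 is rgb(69, 21, 245); #3610BF is rgb(54, 16, 191).
On the B channel (widest range): 191 ≈ 245 + (p/100)(0 − 245), so p ≈ 100×(191 − 245)/(0 − 245) = -5400/-245 = 22.04.
p = 22 reproduces all three channels after rounding.

22%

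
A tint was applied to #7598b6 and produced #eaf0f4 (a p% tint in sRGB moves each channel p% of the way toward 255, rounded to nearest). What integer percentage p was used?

#7598b6 is rgb(117, 152, 182); #eaf0f4 is rgb(234, 240, 244).
On the R channel (widest range): 234 ≈ 117 + (p/100)(255 − 117), so p ≈ 100×(234 − 117)/(255 − 117) = 11700/138 = 84.78.
p = 85 reproduces all three channels after rounding.

85%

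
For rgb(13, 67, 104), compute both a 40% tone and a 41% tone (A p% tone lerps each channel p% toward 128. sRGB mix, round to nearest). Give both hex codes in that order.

#3b5b72, #3c5c72

40% tone:
  R: 13 + 46 = 59 → 59
  G: 67 + 0.4×(128−67) = 67 + 24.4 = 91.4 → 91
  B: 104 + 0.4×(128−104) = 104 + 9.6 = 113.6 → 114
  → #3b5b72
41% tone:
  R: 13 + 47.15 = 60.15 → 60
  G: 67 + 25.01 = 92.01 → 92
  B: 104 + 9.84 = 113.84 → 114
  → #3c5c72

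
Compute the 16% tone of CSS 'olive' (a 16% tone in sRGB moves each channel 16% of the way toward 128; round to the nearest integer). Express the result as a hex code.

#808014

CSS olive is rgb(128, 128, 0).
Lerp each channel 16% toward 128:
  R: 128 + 0 = 128 → 128
  G: 128 + 0.16×(128−128) = 128 + 0 = 128 → 128
  B: 0 + 20.48 = 20.48 → 20
rgb(128, 128, 20) = #808014.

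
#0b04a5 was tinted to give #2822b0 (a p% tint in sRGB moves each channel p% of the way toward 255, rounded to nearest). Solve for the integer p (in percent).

#0b04a5 is rgb(11, 4, 165); #2822b0 is rgb(40, 34, 176).
On the G channel (widest range): 34 ≈ 4 + (p/100)(255 − 4), so p ≈ 100×(34 − 4)/(255 − 4) = 3000/251 = 11.95.
p = 12 reproduces all three channels after rounding.

12%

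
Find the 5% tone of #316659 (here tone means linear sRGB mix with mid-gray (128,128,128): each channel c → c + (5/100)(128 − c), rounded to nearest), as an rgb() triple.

#316659 is rgb(49, 102, 89).
Lerp each channel 5% toward 128:
  R: 49 + 0.05×(128−49) = 49 + 3.95 = 52.95 → 53
  G: 102 + 0.05×(128−102) = 102 + 1.3 = 103.3 → 103
  B: 89 + 1.95 = 90.95 → 91

rgb(53, 103, 91)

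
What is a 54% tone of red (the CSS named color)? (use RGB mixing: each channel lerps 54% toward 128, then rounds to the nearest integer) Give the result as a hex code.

#BA4545

CSS red is rgb(255, 0, 0).
Lerp each channel 54% toward 128:
  R: 255 − 68.58 = 186.42 → 186
  G: 0 + 0.54×(128−0) = 0 + 69.12 = 69.12 → 69
  B: 0 + 0.54×(128−0) = 0 + 69.12 = 69.12 → 69
rgb(186, 69, 69) = #BA4545.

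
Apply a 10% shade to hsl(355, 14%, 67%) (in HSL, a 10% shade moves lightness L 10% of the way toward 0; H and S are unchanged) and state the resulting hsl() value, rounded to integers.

hsl(355, 14%, 60%)

L moves 10% from 67 toward 0: 67 − 6.7 = 60.3 → 60.
H and S are unchanged.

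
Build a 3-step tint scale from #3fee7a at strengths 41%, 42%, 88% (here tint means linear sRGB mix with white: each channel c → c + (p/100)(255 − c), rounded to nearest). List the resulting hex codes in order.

#3fee7a is rgb(63, 238, 122).
41%: (63 + 78.72 = 141.72→142, 238 + 6.97 = 244.97→245, 122 + 54.53 = 176.53→177) → #8ef5b1
42%: (63 + 80.64 = 143.64→144, 238 + 7.14 = 245.14→245, 122 + 55.86 = 177.86→178) → #90f5b2
88%: (63 + 168.96 = 231.96→232, 238 + 14.96 = 252.96→253, 122 + 117.04 = 239.04→239) → #e8fdef

#8ef5b1, #90f5b2, #e8fdef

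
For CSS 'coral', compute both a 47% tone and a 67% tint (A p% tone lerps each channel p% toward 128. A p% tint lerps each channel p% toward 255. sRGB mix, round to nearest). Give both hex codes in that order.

CSS coral is rgb(255, 127, 80).
47% tone:
  R: 255 + 0.47×(128−255) = 255 − 59.69 = 195.31 → 195
  G: 127 + 0.47 = 127.47 → 127
  B: 80 + 22.56 = 102.56 → 103
  → #C37F67
67% tint:
  R: 255 + 0 = 255 → 255
  G: 127 + 85.76 = 212.76 → 213
  B: 80 + 0.67×(255−80) = 80 + 117.25 = 197.25 → 197
  → #FFD5C5

#C37F67, #FFD5C5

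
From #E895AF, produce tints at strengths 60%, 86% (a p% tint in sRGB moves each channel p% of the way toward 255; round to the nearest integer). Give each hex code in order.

#E895AF is rgb(232, 149, 175).
60%: (232 + 13.8 = 245.8→246, 149 + 63.6 = 212.6→213, 175 + 48 = 223→223) → #F6D5DF
86%: (232 + 19.78 = 251.78→252, 149 + 91.16 = 240.16→240, 175 + 68.8 = 243.8→244) → #FCF0F4

#F6D5DF, #FCF0F4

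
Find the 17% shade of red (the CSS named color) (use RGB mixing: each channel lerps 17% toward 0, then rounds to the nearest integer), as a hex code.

#D40000

CSS red is rgb(255, 0, 0).
Lerp each channel 17% toward 0:
  R: 255 + 0.17×(0−255) = 255 − 43.35 = 211.65 → 212
  G: 0 + 0.17×(0−0) = 0 + 0 = 0 → 0
  B: 0 + 0 = 0 → 0
rgb(212, 0, 0) = #D40000.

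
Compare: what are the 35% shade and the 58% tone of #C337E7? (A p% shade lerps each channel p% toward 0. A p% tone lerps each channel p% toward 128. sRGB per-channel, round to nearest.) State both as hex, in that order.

#7F2496, #9C61AB

#C337E7 is rgb(195, 55, 231).
35% shade:
  R: 195 − 68.25 = 126.75 → 127
  G: 55 − 19.25 = 35.75 → 36
  B: 231 + 0.35×(0−231) = 231 − 80.85 = 150.15 → 150
  → #7F2496
58% tone:
  R: 195 − 38.86 = 156.14 → 156
  G: 55 + 42.34 = 97.34 → 97
  B: 231 + 0.58×(128−231) = 231 − 59.74 = 171.26 → 171
  → #9C61AB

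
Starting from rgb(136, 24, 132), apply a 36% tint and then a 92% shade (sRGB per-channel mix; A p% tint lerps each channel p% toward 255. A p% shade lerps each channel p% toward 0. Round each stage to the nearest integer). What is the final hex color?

Per channel, c → c + 0.36(255 − c):
  R: 136 + 42.84 = 178.84 → 179
  G: 24 + 83.16 = 107.16 → 107
  B: 132 + 0.36×(255−132) = 132 + 44.28 = 176.28 → 176
After the tint: rgb(179, 107, 176) = #B36BB0.
Lerp each channel 92% toward 0:
  R: 179 − 164.68 = 14.32 → 14
  G: 107 − 98.44 = 8.56 → 9
  B: 176 − 161.92 = 14.08 → 14
rgb(14, 9, 14) = #0E090E.

#0E090E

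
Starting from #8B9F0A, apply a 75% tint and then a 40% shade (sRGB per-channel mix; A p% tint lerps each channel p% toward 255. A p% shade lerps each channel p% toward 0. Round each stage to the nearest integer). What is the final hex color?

#8B9F0A is rgb(139, 159, 10).
Lerp each channel 75% toward 255:
  R: 139 + 0.75×(255−139) = 139 + 87 = 226 → 226
  G: 159 + 72 = 231 → 231
  B: 10 + 0.75×(255−10) = 10 + 183.75 = 193.75 → 194
After the tint: rgb(226, 231, 194) = #E2E7C2.
Lerp each channel 40% toward 0:
  R: 226 − 90.4 = 135.6 → 136
  G: 231 − 92.4 = 138.6 → 139
  B: 194 + 0.4×(0−194) = 194 − 77.6 = 116.4 → 116
rgb(136, 139, 116) = #888B74.

#888B74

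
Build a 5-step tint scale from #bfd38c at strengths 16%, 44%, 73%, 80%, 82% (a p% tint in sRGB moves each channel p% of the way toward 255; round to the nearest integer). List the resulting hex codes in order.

#bfd38c is rgb(191, 211, 140).
16%: (191 + 10.24 = 201.24→201, 211 + 7.04 = 218.04→218, 140 + 18.4 = 158.4→158) → #c9da9e
44%: (191 + 28.16 = 219.16→219, 211 + 19.36 = 230.36→230, 140 + 50.6 = 190.6→191) → #dbe6bf
73%: (191 + 46.72 = 237.72→238, 211 + 32.12 = 243.12→243, 140 + 83.95 = 223.95→224) → #eef3e0
80%: (191 + 51.2 = 242.2→242, 211 + 35.2 = 246.2→246, 140 + 92 = 232→232) → #f2f6e8
82%: (191 + 52.48 = 243.48→243, 211 + 36.08 = 247.08→247, 140 + 94.3 = 234.3→234) → #f3f7ea

#c9da9e, #dbe6bf, #eef3e0, #f2f6e8, #f3f7ea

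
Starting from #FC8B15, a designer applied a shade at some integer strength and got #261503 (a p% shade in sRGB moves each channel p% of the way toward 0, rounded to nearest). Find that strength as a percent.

#FC8B15 is rgb(252, 139, 21); #261503 is rgb(38, 21, 3).
On the R channel (widest range): 38 ≈ 252 + (p/100)(0 − 252), so p ≈ 100×(38 − 252)/(0 − 252) = -21400/-252 = 84.92.
p = 85 reproduces all three channels after rounding.

85%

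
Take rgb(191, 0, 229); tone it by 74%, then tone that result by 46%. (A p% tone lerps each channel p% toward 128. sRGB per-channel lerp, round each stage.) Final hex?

#896E8E

A 74% tone moves each channel 74% toward 128:
  R: 191 + 0.74×(128−191) = 191 − 46.62 = 144.38 → 144
  G: 0 + 0.74×(128−0) = 0 + 94.72 = 94.72 → 95
  B: 229 − 74.74 = 154.26 → 154
After the tone: rgb(144, 95, 154) = #905F9A.
A 46% tone moves each channel 46% toward 128:
  R: 144 + 0.46×(128−144) = 144 − 7.36 = 136.64 → 137
  G: 95 + 15.18 = 110.18 → 110
  B: 154 + 0.46×(128−154) = 154 − 11.96 = 142.04 → 142
rgb(137, 110, 142) = #896E8E.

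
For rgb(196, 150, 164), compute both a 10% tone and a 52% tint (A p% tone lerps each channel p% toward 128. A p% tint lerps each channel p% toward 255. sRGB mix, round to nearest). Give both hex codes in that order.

#bd94a0, #e3cdd3

10% tone:
  R: 196 + 0.1×(128−196) = 196 − 6.8 = 189.2 → 189
  G: 150 − 2.2 = 147.8 → 148
  B: 164 − 3.6 = 160.4 → 160
  → #bd94a0
52% tint:
  R: 196 + 0.52×(255−196) = 196 + 30.68 = 226.68 → 227
  G: 150 + 54.6 = 204.6 → 205
  B: 164 + 0.52×(255−164) = 164 + 47.32 = 211.32 → 211
  → #e3cdd3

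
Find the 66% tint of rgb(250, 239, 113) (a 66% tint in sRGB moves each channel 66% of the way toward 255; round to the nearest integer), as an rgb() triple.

Per channel, c → c + 0.66(255 − c):
  R: 250 + 0.66×(255−250) = 250 + 3.3 = 253.3 → 253
  G: 239 + 0.66×(255−239) = 239 + 10.56 = 249.56 → 250
  B: 113 + 93.72 = 206.72 → 207

rgb(253, 250, 207)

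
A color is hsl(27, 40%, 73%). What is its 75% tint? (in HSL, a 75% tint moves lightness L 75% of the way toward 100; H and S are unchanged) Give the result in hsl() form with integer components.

L moves 75% from 73 toward 100: 73 + 20.25 = 93.25 → 93.
H and S are unchanged.

hsl(27, 40%, 93%)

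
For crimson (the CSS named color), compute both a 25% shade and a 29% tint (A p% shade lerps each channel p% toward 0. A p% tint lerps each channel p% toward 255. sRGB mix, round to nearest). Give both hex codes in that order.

#A50F2D, #E65875

CSS crimson is rgb(220, 20, 60).
25% shade:
  R: 220 − 55 = 165 → 165
  G: 20 + 0.25×(0−20) = 20 − 5 = 15 → 15
  B: 60 + 0.25×(0−60) = 60 − 15 = 45 → 45
  → #A50F2D
29% tint:
  R: 220 + 10.15 = 230.15 → 230
  G: 20 + 0.29×(255−20) = 20 + 68.15 = 88.15 → 88
  B: 60 + 0.29×(255−60) = 60 + 56.55 = 116.55 → 117
  → #E65875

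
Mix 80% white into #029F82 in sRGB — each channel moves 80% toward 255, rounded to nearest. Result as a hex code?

#CCECE6

#029F82 is rgb(2, 159, 130).
An 80% tint moves each channel 80% toward 255:
  R: 2 + 202.4 = 204.4 → 204
  G: 159 + 0.8×(255−159) = 159 + 76.8 = 235.8 → 236
  B: 130 + 100 = 230 → 230
rgb(204, 236, 230) = #CCECE6.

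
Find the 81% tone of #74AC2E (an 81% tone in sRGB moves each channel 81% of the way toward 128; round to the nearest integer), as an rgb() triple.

rgb(126, 136, 112)

#74AC2E is rgb(116, 172, 46).
Lerp each channel 81% toward 128:
  R: 116 + 0.81×(128−116) = 116 + 9.72 = 125.72 → 126
  G: 172 + 0.81×(128−172) = 172 − 35.64 = 136.36 → 136
  B: 46 + 0.81×(128−46) = 46 + 66.42 = 112.42 → 112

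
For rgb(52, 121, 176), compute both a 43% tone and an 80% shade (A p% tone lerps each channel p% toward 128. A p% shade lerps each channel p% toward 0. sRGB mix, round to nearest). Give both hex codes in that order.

#557C9B, #0A1823

43% tone:
  R: 52 + 0.43×(128−52) = 52 + 32.68 = 84.68 → 85
  G: 121 + 0.43×(128−121) = 121 + 3.01 = 124.01 → 124
  B: 176 + 0.43×(128−176) = 176 − 20.64 = 155.36 → 155
  → #557C9B
80% shade:
  R: 52 + 0.8×(0−52) = 52 − 41.6 = 10.4 → 10
  G: 121 + 0.8×(0−121) = 121 − 96.8 = 24.2 → 24
  B: 176 − 140.8 = 35.2 → 35
  → #0A1823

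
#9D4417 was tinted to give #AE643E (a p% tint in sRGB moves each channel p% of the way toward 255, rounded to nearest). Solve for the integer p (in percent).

#9D4417 is rgb(157, 68, 23); #AE643E is rgb(174, 100, 62).
On the B channel (widest range): 62 ≈ 23 + (p/100)(255 − 23), so p ≈ 100×(62 − 23)/(255 − 23) = 3900/232 = 16.81.
p = 17 reproduces all three channels after rounding.

17%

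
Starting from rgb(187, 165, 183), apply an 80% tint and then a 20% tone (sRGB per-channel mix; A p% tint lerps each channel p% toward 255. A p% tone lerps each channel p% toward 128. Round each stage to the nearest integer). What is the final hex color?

#dad7da

An 80% tint moves each channel 80% toward 255:
  R: 187 + 54.4 = 241.4 → 241
  G: 165 + 0.8×(255−165) = 165 + 72 = 237 → 237
  B: 183 + 0.8×(255−183) = 183 + 57.6 = 240.6 → 241
After the tint: rgb(241, 237, 241) = #f1edf1.
A 20% tone moves each channel 20% toward 128:
  R: 241 + 0.2×(128−241) = 241 − 22.6 = 218.4 → 218
  G: 237 − 21.8 = 215.2 → 215
  B: 241 + 0.2×(128−241) = 241 − 22.6 = 218.4 → 218
rgb(218, 215, 218) = #dad7da.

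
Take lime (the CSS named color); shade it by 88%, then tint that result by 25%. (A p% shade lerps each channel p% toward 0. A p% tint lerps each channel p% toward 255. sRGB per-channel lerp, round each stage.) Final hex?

#405740

CSS lime is rgb(0, 255, 0).
Per channel, c → c + 0.88(0 − c):
  R: 0 + 0 = 0 → 0
  G: 255 + 0.88×(0−255) = 255 − 224.4 = 30.6 → 31
  B: 0 + 0 = 0 → 0
After the shade: rgb(0, 31, 0) = #001f00.
Per channel, c → c + 0.25(255 − c):
  R: 0 + 0.25×(255−0) = 0 + 63.75 = 63.75 → 64
  G: 31 + 0.25×(255−31) = 31 + 56 = 87 → 87
  B: 0 + 0.25×(255−0) = 0 + 63.75 = 63.75 → 64
rgb(64, 87, 64) = #405740.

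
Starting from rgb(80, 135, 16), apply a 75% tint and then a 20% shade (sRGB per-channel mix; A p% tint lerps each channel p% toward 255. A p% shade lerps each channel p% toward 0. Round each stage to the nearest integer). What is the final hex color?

Lerp each channel 75% toward 255:
  R: 80 + 0.75×(255−80) = 80 + 131.25 = 211.25 → 211
  G: 135 + 0.75×(255−135) = 135 + 90 = 225 → 225
  B: 16 + 0.75×(255−16) = 16 + 179.25 = 195.25 → 195
After the tint: rgb(211, 225, 195) = #D3E1C3.
A 20% shade moves each channel 20% toward 0:
  R: 211 + 0.2×(0−211) = 211 − 42.2 = 168.8 → 169
  G: 225 + 0.2×(0−225) = 225 − 45 = 180 → 180
  B: 195 − 39 = 156 → 156
rgb(169, 180, 156) = #A9B49C.

#A9B49C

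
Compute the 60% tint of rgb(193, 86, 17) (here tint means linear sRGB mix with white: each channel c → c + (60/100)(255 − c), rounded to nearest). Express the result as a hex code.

A 60% tint moves each channel 60% toward 255:
  R: 193 + 0.6×(255−193) = 193 + 37.2 = 230.2 → 230
  G: 86 + 101.4 = 187.4 → 187
  B: 17 + 142.8 = 159.8 → 160
rgb(230, 187, 160) = #E6BBA0.

#E6BBA0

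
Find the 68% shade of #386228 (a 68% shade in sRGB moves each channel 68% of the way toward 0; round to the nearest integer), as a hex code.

#386228 is rgb(56, 98, 40).
Lerp each channel 68% toward 0:
  R: 56 + 0.68×(0−56) = 56 − 38.08 = 17.92 → 18
  G: 98 + 0.68×(0−98) = 98 − 66.64 = 31.36 → 31
  B: 40 − 27.2 = 12.8 → 13
rgb(18, 31, 13) = #121F0D.

#121F0D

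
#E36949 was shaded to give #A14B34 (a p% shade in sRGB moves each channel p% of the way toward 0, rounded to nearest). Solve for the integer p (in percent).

29%

#E36949 is rgb(227, 105, 73); #A14B34 is rgb(161, 75, 52).
On the R channel (widest range): 161 ≈ 227 + (p/100)(0 − 227), so p ≈ 100×(161 − 227)/(0 − 227) = -6600/-227 = 29.07.
p = 29 reproduces all three channels after rounding.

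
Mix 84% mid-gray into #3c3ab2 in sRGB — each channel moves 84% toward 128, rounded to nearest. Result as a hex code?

#757588

#3c3ab2 is rgb(60, 58, 178).
Per channel, c → c + 0.84(128 − c):
  R: 60 + 0.84×(128−60) = 60 + 57.12 = 117.12 → 117
  G: 58 + 58.8 = 116.8 → 117
  B: 178 + 0.84×(128−178) = 178 − 42 = 136 → 136
rgb(117, 117, 136) = #757588.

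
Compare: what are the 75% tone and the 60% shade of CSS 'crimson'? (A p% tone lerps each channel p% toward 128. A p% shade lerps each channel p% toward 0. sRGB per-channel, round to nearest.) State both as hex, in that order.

#97656f, #580818

CSS crimson is rgb(220, 20, 60).
75% tone:
  R: 220 + 0.75×(128−220) = 220 − 69 = 151 → 151
  G: 20 + 0.75×(128−20) = 20 + 81 = 101 → 101
  B: 60 + 51 = 111 → 111
  → #97656f
60% shade:
  R: 220 + 0.6×(0−220) = 220 − 132 = 88 → 88
  G: 20 + 0.6×(0−20) = 20 − 12 = 8 → 8
  B: 60 + 0.6×(0−60) = 60 − 36 = 24 → 24
  → #580818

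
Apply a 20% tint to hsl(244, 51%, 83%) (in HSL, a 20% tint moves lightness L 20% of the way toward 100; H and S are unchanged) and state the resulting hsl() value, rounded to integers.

L moves 20% from 83 toward 100: 83 + 3.4 = 86.4 → 86.
H and S are unchanged.

hsl(244, 51%, 86%)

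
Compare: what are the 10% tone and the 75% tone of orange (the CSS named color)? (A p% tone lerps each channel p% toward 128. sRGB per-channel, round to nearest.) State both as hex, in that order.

CSS orange is rgb(255, 165, 0).
10% tone:
  R: 255 − 12.7 = 242.3 → 242
  G: 165 + 0.1×(128−165) = 165 − 3.7 = 161.3 → 161
  B: 0 + 0.1×(128−0) = 0 + 12.8 = 12.8 → 13
  → #F2A10D
75% tone:
  R: 255 + 0.75×(128−255) = 255 − 95.25 = 159.75 → 160
  G: 165 − 27.75 = 137.25 → 137
  B: 0 + 0.75×(128−0) = 0 + 96 = 96 → 96
  → #A08960

#F2A10D, #A08960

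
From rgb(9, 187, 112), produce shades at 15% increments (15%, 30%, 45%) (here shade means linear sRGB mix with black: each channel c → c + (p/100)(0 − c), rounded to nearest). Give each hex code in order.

#089F5F, #06834E, #05673E

15%: (9 − 1.35 = 7.65→8, 187 − 28.05 = 158.95→159, 112 − 16.8 = 95.2→95) → #089F5F
30%: (9 − 2.7 = 6.3→6, 187 − 56.1 = 130.9→131, 112 − 33.6 = 78.4→78) → #06834E
45%: (9 − 4.05 = 4.95→5, 187 − 84.15 = 102.85→103, 112 − 50.4 = 61.6→62) → #05673E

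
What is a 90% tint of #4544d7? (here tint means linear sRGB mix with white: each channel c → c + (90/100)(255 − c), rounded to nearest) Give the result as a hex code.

#4544d7 is rgb(69, 68, 215).
A 90% tint moves each channel 90% toward 255:
  R: 69 + 0.9×(255−69) = 69 + 167.4 = 236.4 → 236
  G: 68 + 0.9×(255−68) = 68 + 168.3 = 236.3 → 236
  B: 215 + 0.9×(255−215) = 215 + 36 = 251 → 251
rgb(236, 236, 251) = #ececfb.

#ececfb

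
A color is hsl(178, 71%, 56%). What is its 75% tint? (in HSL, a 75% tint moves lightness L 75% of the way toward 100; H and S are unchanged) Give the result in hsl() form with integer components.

hsl(178, 71%, 89%)

L moves 75% from 56 toward 100: 56 + 33 = 89 → 89.
H and S are unchanged.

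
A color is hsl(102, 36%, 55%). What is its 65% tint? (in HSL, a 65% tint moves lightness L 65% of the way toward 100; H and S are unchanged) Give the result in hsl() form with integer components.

hsl(102, 36%, 84%)

L moves 65% from 55 toward 100: 55 + 29.25 = 84.25 → 84.
H and S are unchanged.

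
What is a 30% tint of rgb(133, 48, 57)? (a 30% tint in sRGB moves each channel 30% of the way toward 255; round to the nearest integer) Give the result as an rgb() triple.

Per channel, c → c + 0.3(255 − c):
  R: 133 + 0.3×(255−133) = 133 + 36.6 = 169.6 → 170
  G: 48 + 62.1 = 110.1 → 110
  B: 57 + 0.3×(255−57) = 57 + 59.4 = 116.4 → 116

rgb(170, 110, 116)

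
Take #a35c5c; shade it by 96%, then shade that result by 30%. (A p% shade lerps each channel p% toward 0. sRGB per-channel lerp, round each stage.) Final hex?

#050303

#a35c5c is rgb(163, 92, 92).
A 96% shade moves each channel 96% toward 0:
  R: 163 − 156.48 = 6.52 → 7
  G: 92 − 88.32 = 3.68 → 4
  B: 92 − 88.32 = 3.68 → 4
After the shade: rgb(7, 4, 4) = #070404.
Lerp each channel 30% toward 0:
  R: 7 − 2.1 = 4.9 → 5
  G: 4 − 1.2 = 2.8 → 3
  B: 4 + 0.3×(0−4) = 4 − 1.2 = 2.8 → 3
rgb(5, 3, 3) = #050303.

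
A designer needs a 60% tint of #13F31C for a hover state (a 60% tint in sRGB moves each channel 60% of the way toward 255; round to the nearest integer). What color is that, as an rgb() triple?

#13F31C is rgb(19, 243, 28).
Lerp each channel 60% toward 255:
  R: 19 + 0.6×(255−19) = 19 + 141.6 = 160.6 → 161
  G: 243 + 7.2 = 250.2 → 250
  B: 28 + 136.2 = 164.2 → 164

rgb(161, 250, 164)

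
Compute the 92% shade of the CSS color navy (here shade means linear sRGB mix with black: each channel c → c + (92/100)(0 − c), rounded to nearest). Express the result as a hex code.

#00000A

CSS navy is rgb(0, 0, 128).
Per channel, c → c + 0.92(0 − c):
  R: 0 + 0.92×(0−0) = 0 + 0 = 0 → 0
  G: 0 + 0.92×(0−0) = 0 + 0 = 0 → 0
  B: 128 + 0.92×(0−128) = 128 − 117.76 = 10.24 → 10
rgb(0, 0, 10) = #00000A.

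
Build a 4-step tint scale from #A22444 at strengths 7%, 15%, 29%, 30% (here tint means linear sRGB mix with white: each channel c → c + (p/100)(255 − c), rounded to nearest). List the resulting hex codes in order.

#A22444 is rgb(162, 36, 68).
7%: (162 + 6.51 = 168.51→169, 36 + 15.33 = 51.33→51, 68 + 13.09 = 81.09→81) → #A93351
15%: (162 + 13.95 = 175.95→176, 36 + 32.85 = 68.85→69, 68 + 28.05 = 96.05→96) → #B04560
29%: (162 + 26.97 = 188.97→189, 36 + 63.51 = 99.51→100, 68 + 54.23 = 122.23→122) → #BD647A
30%: (162 + 27.9 = 189.9→190, 36 + 65.7 = 101.7→102, 68 + 56.1 = 124.1→124) → #BE667C

#A93351, #B04560, #BD647A, #BE667C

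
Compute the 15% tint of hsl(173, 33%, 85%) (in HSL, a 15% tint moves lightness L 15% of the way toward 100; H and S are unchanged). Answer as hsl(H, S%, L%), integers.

hsl(173, 33%, 87%)

L moves 15% from 85 toward 100: 85 + 2.25 = 87.25 → 87.
H and S are unchanged.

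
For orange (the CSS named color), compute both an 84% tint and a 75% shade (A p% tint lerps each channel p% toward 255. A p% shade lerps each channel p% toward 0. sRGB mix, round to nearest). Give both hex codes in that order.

#FFF1D6, #402900

CSS orange is rgb(255, 165, 0).
84% tint:
  R: 255 + 0.84×(255−255) = 255 + 0 = 255 → 255
  G: 165 + 0.84×(255−165) = 165 + 75.6 = 240.6 → 241
  B: 0 + 214.2 = 214.2 → 214
  → #FFF1D6
75% shade:
  R: 255 + 0.75×(0−255) = 255 − 191.25 = 63.75 → 64
  G: 165 + 0.75×(0−165) = 165 − 123.75 = 41.25 → 41
  B: 0 + 0.75×(0−0) = 0 + 0 = 0 → 0
  → #402900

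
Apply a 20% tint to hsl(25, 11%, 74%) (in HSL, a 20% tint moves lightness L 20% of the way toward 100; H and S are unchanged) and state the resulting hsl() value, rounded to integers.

hsl(25, 11%, 79%)

L moves 20% from 74 toward 100: 74 + 5.2 = 79.2 → 79.
H and S are unchanged.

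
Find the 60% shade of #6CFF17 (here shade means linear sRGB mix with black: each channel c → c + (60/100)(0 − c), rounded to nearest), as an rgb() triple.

#6CFF17 is rgb(108, 255, 23).
Lerp each channel 60% toward 0:
  R: 108 + 0.6×(0−108) = 108 − 64.8 = 43.2 → 43
  G: 255 + 0.6×(0−255) = 255 − 153 = 102 → 102
  B: 23 + 0.6×(0−23) = 23 − 13.8 = 9.2 → 9

rgb(43, 102, 9)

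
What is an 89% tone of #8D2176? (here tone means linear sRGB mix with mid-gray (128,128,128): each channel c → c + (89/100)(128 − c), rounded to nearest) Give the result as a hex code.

#8D2176 is rgb(141, 33, 118).
Lerp each channel 89% toward 128:
  R: 141 + 0.89×(128−141) = 141 − 11.57 = 129.43 → 129
  G: 33 + 84.55 = 117.55 → 118
  B: 118 + 0.89×(128−118) = 118 + 8.9 = 126.9 → 127
rgb(129, 118, 127) = #81767F.

#81767F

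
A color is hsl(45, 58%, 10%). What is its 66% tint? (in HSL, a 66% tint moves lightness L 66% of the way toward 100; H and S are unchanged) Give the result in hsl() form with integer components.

L moves 66% from 10 toward 100: 10 + 59.4 = 69.4 → 69.
H and S are unchanged.

hsl(45, 58%, 69%)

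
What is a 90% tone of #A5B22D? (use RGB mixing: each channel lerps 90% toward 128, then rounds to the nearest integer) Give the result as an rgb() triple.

rgb(132, 133, 120)

#A5B22D is rgb(165, 178, 45).
Lerp each channel 90% toward 128:
  R: 165 + 0.9×(128−165) = 165 − 33.3 = 131.7 → 132
  G: 178 − 45 = 133 → 133
  B: 45 + 74.7 = 119.7 → 120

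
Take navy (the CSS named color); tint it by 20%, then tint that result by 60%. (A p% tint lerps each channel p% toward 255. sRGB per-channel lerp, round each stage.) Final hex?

#ADADD6

CSS navy is rgb(0, 0, 128).
Per channel, c → c + 0.2(255 − c):
  R: 0 + 0.2×(255−0) = 0 + 51 = 51 → 51
  G: 0 + 51 = 51 → 51
  B: 128 + 25.4 = 153.4 → 153
After the tint: rgb(51, 51, 153) = #333399.
Lerp each channel 60% toward 255:
  R: 51 + 0.6×(255−51) = 51 + 122.4 = 173.4 → 173
  G: 51 + 0.6×(255−51) = 51 + 122.4 = 173.4 → 173
  B: 153 + 61.2 = 214.2 → 214
rgb(173, 173, 214) = #ADADD6.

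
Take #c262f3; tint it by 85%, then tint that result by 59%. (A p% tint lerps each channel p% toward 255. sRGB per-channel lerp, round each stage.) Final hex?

#c262f3 is rgb(194, 98, 243).
Per channel, c → c + 0.85(255 − c):
  R: 194 + 51.85 = 245.85 → 246
  G: 98 + 0.85×(255−98) = 98 + 133.45 = 231.45 → 231
  B: 243 + 0.85×(255−243) = 243 + 10.2 = 253.2 → 253
After the tint: rgb(246, 231, 253) = #f6e7fd.
Lerp each channel 59% toward 255:
  R: 246 + 0.59×(255−246) = 246 + 5.31 = 251.31 → 251
  G: 231 + 14.16 = 245.16 → 245
  B: 253 + 1.18 = 254.18 → 254
rgb(251, 245, 254) = #fbf5fe.

#fbf5fe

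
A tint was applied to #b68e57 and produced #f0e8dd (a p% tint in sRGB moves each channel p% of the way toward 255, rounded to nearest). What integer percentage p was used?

#b68e57 is rgb(182, 142, 87); #f0e8dd is rgb(240, 232, 221).
On the B channel (widest range): 221 ≈ 87 + (p/100)(255 − 87), so p ≈ 100×(221 − 87)/(255 − 87) = 13400/168 = 79.76.
p = 80 reproduces all three channels after rounding.

80%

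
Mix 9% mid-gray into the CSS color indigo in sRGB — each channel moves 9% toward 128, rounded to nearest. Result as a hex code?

CSS indigo is rgb(75, 0, 130).
Per channel, c → c + 0.09(128 − c):
  R: 75 + 0.09×(128−75) = 75 + 4.77 = 79.77 → 80
  G: 0 + 0.09×(128−0) = 0 + 11.52 = 11.52 → 12
  B: 130 + 0.09×(128−130) = 130 − 0.18 = 129.82 → 130
rgb(80, 12, 130) = #500c82.

#500c82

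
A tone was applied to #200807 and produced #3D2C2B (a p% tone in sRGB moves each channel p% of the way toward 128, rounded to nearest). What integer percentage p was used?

30%

#200807 is rgb(32, 8, 7); #3D2C2B is rgb(61, 44, 43).
On the B channel (widest range): 43 ≈ 7 + (p/100)(128 − 7), so p ≈ 100×(43 − 7)/(128 − 7) = 3600/121 = 29.75.
p = 30 reproduces all three channels after rounding.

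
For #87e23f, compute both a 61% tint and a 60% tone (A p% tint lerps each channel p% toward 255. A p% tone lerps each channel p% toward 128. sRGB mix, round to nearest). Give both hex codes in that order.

#87e23f is rgb(135, 226, 63).
61% tint:
  R: 135 + 0.61×(255−135) = 135 + 73.2 = 208.2 → 208
  G: 226 + 17.69 = 243.69 → 244
  B: 63 + 117.12 = 180.12 → 180
  → #d0f4b4
60% tone:
  R: 135 + 0.6×(128−135) = 135 − 4.2 = 130.8 → 131
  G: 226 − 58.8 = 167.2 → 167
  B: 63 + 39 = 102 → 102
  → #83a766

#d0f4b4, #83a766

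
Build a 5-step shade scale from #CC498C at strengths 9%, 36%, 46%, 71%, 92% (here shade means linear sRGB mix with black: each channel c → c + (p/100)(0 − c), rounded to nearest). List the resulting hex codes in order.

#CC498C is rgb(204, 73, 140).
9%: (204 − 18.36 = 185.64→186, 73 − 6.57 = 66.43→66, 140 − 12.6 = 127.4→127) → #BA427F
36%: (204 − 73.44 = 130.56→131, 73 − 26.28 = 46.72→47, 140 − 50.4 = 89.6→90) → #832F5A
46%: (204 − 93.84 = 110.16→110, 73 − 33.58 = 39.42→39, 140 − 64.4 = 75.6→76) → #6E274C
71%: (204 − 144.84 = 59.16→59, 73 − 51.83 = 21.17→21, 140 − 99.4 = 40.6→41) → #3B1529
92%: (204 − 187.68 = 16.32→16, 73 − 67.16 = 5.84→6, 140 − 128.8 = 11.2→11) → #10060B

#BA427F, #832F5A, #6E274C, #3B1529, #10060B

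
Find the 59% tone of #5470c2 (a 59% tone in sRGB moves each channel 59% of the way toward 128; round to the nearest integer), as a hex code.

#5470c2 is rgb(84, 112, 194).
Lerp each channel 59% toward 128:
  R: 84 + 25.96 = 109.96 → 110
  G: 112 + 0.59×(128−112) = 112 + 9.44 = 121.44 → 121
  B: 194 + 0.59×(128−194) = 194 − 38.94 = 155.06 → 155
rgb(110, 121, 155) = #6e799b.

#6e799b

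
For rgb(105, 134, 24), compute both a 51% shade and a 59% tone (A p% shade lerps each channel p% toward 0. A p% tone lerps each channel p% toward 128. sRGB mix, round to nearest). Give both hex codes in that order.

#33420c, #778255

51% shade:
  R: 105 − 53.55 = 51.45 → 51
  G: 134 + 0.51×(0−134) = 134 − 68.34 = 65.66 → 66
  B: 24 − 12.24 = 11.76 → 12
  → #33420c
59% tone:
  R: 105 + 0.59×(128−105) = 105 + 13.57 = 118.57 → 119
  G: 134 − 3.54 = 130.46 → 130
  B: 24 + 0.59×(128−24) = 24 + 61.36 = 85.36 → 85
  → #778255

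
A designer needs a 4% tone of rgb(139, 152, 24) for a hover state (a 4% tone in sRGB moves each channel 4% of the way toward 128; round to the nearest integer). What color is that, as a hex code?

#8b971c

Per channel, c → c + 0.04(128 − c):
  R: 139 + 0.04×(128−139) = 139 − 0.44 = 138.56 → 139
  G: 152 + 0.04×(128−152) = 152 − 0.96 = 151.04 → 151
  B: 24 + 0.04×(128−24) = 24 + 4.16 = 28.16 → 28
rgb(139, 151, 28) = #8b971c.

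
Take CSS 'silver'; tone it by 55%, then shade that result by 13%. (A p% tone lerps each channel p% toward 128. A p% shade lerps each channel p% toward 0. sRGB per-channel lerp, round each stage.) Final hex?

#898989

CSS silver is rgb(192, 192, 192).
Per channel, c → c + 0.55(128 − c):
  R: 192 + 0.55×(128−192) = 192 − 35.2 = 156.8 → 157
  G: 192 + 0.55×(128−192) = 192 − 35.2 = 156.8 → 157
  B: 192 − 35.2 = 156.8 → 157
After the tone: rgb(157, 157, 157) = #9D9D9D.
A 13% shade moves each channel 13% toward 0:
  R: 157 − 20.41 = 136.59 → 137
  G: 157 + 0.13×(0−157) = 157 − 20.41 = 136.59 → 137
  B: 157 + 0.13×(0−157) = 157 − 20.41 = 136.59 → 137
rgb(137, 137, 137) = #898989.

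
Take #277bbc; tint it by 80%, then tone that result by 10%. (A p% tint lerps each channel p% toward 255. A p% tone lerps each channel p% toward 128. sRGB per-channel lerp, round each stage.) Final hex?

#ccdbe7

#277bbc is rgb(39, 123, 188).
An 80% tint moves each channel 80% toward 255:
  R: 39 + 0.8×(255−39) = 39 + 172.8 = 211.8 → 212
  G: 123 + 0.8×(255−123) = 123 + 105.6 = 228.6 → 229
  B: 188 + 0.8×(255−188) = 188 + 53.6 = 241.6 → 242
After the tint: rgb(212, 229, 242) = #d4e5f2.
A 10% tone moves each channel 10% toward 128:
  R: 212 − 8.4 = 203.6 → 204
  G: 229 + 0.1×(128−229) = 229 − 10.1 = 218.9 → 219
  B: 242 + 0.1×(128−242) = 242 − 11.4 = 230.6 → 231
rgb(204, 219, 231) = #ccdbe7.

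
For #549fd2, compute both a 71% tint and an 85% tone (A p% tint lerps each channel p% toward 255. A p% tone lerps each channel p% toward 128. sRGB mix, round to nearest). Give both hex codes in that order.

#549fd2 is rgb(84, 159, 210).
71% tint:
  R: 84 + 0.71×(255−84) = 84 + 121.41 = 205.41 → 205
  G: 159 + 68.16 = 227.16 → 227
  B: 210 + 31.95 = 241.95 → 242
  → #cde3f2
85% tone:
  R: 84 + 0.85×(128−84) = 84 + 37.4 = 121.4 → 121
  G: 159 − 26.35 = 132.65 → 133
  B: 210 + 0.85×(128−210) = 210 − 69.7 = 140.3 → 140
  → #79858c

#cde3f2, #79858c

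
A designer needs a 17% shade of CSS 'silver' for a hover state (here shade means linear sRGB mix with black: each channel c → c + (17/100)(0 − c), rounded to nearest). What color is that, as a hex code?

#9F9F9F

CSS silver is rgb(192, 192, 192).
Lerp each channel 17% toward 0:
  R: 192 + 0.17×(0−192) = 192 − 32.64 = 159.36 → 159
  G: 192 − 32.64 = 159.36 → 159
  B: 192 − 32.64 = 159.36 → 159
rgb(159, 159, 159) = #9F9F9F.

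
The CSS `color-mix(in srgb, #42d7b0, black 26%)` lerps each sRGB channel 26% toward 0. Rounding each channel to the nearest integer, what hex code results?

#319f82

#42d7b0 is rgb(66, 215, 176).
Lerp each channel 26% toward 0:
  R: 66 + 0.26×(0−66) = 66 − 17.16 = 48.84 → 49
  G: 215 + 0.26×(0−215) = 215 − 55.9 = 159.1 → 159
  B: 176 − 45.76 = 130.24 → 130
rgb(49, 159, 130) = #319f82.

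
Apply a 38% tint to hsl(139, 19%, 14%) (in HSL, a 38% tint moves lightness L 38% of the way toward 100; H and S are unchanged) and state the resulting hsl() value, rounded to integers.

hsl(139, 19%, 47%)

L moves 38% from 14 toward 100: 14 + 32.68 = 46.68 → 47.
H and S are unchanged.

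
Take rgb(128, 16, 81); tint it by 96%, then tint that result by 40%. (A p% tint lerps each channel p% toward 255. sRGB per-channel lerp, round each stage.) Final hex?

Lerp each channel 96% toward 255:
  R: 128 + 0.96×(255−128) = 128 + 121.92 = 249.92 → 250
  G: 16 + 0.96×(255−16) = 16 + 229.44 = 245.44 → 245
  B: 81 + 167.04 = 248.04 → 248
After the tint: rgb(250, 245, 248) = #faf5f8.
A 40% tint moves each channel 40% toward 255:
  R: 250 + 0.4×(255−250) = 250 + 2 = 252 → 252
  G: 245 + 4 = 249 → 249
  B: 248 + 0.4×(255−248) = 248 + 2.8 = 250.8 → 251
rgb(252, 249, 251) = #fcf9fb.

#fcf9fb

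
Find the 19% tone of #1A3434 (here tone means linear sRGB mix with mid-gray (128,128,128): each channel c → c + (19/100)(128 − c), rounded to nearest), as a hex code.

#1A3434 is rgb(26, 52, 52).
Per channel, c → c + 0.19(128 − c):
  R: 26 + 19.38 = 45.38 → 45
  G: 52 + 14.44 = 66.44 → 66
  B: 52 + 14.44 = 66.44 → 66
rgb(45, 66, 66) = #2D4242.

#2D4242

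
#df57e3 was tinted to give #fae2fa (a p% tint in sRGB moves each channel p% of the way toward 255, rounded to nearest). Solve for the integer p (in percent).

83%

#df57e3 is rgb(223, 87, 227); #fae2fa is rgb(250, 226, 250).
On the G channel (widest range): 226 ≈ 87 + (p/100)(255 − 87), so p ≈ 100×(226 − 87)/(255 − 87) = 13900/168 = 82.74.
p = 83 reproduces all three channels after rounding.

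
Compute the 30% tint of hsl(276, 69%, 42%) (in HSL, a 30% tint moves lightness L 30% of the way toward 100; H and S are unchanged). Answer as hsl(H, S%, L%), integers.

L moves 30% from 42 toward 100: 42 + 17.4 = 59.4 → 59.
H and S are unchanged.

hsl(276, 69%, 59%)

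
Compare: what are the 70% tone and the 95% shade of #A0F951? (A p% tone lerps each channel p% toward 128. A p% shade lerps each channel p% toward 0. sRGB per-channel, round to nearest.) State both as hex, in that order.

#8AA472, #080C04

#A0F951 is rgb(160, 249, 81).
70% tone:
  R: 160 + 0.7×(128−160) = 160 − 22.4 = 137.6 → 138
  G: 249 + 0.7×(128−249) = 249 − 84.7 = 164.3 → 164
  B: 81 + 0.7×(128−81) = 81 + 32.9 = 113.9 → 114
  → #8AA472
95% shade:
  R: 160 − 152 = 8 → 8
  G: 249 + 0.95×(0−249) = 249 − 236.55 = 12.45 → 12
  B: 81 − 76.95 = 4.05 → 4
  → #080C04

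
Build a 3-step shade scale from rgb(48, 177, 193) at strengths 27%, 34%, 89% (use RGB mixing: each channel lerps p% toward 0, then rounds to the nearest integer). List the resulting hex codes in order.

#23818d, #20757f, #051315

27%: (48 − 12.96 = 35.04→35, 177 − 47.79 = 129.21→129, 193 − 52.11 = 140.89→141) → #23818d
34%: (48 − 16.32 = 31.68→32, 177 − 60.18 = 116.82→117, 193 − 65.62 = 127.38→127) → #20757f
89%: (48 − 42.72 = 5.28→5, 177 − 157.53 = 19.47→19, 193 − 171.77 = 21.23→21) → #051315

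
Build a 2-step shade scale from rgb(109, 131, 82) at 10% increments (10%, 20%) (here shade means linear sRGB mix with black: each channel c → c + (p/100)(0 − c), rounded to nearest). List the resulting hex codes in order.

#62764A, #576942

10%: (109 − 10.9 = 98.1→98, 131 − 13.1 = 117.9→118, 82 − 8.2 = 73.8→74) → #62764A
20%: (109 − 21.8 = 87.2→87, 131 − 26.2 = 104.8→105, 82 − 16.4 = 65.6→66) → #576942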